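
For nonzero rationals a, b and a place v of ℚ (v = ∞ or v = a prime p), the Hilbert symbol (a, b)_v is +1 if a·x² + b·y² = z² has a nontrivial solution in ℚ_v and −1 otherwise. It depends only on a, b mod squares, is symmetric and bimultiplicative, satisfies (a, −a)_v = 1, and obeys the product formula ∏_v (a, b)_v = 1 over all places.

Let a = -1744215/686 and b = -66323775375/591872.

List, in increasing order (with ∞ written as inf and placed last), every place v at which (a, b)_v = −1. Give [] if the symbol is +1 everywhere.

[3, 5, 7, inf]

(a, b) ≡ (-210, -30) mod (ℚ^×)²; places V = {2, 3, 5, 7, 11, 13, 17, 31, ∞}.
(a,b)_13: α=0, u≡6; β=2, v≡4 (mod 13); (6|13)=-1, (4|13)=+1; sign (−1)^0·-1^2·+1^0 = +1.
(a,b)_∞: sgn(-210)=−, sgn(-30)=−, so -1.
(a,b)_11: α=2, u≡7; β=2, v≡9 (mod 11); (7|11)=-1, (9|11)=+1; sign (−1)^0·-1^2·+1^2 = +1.
(a,b)_7: α=-3, u≡5; β=0, v≡3 (mod 7); (5|7)=-1, (3|7)=-1; sign (−1)^0·-1^0·-1^-3 = -1.
(a,b)_17: α=0, u≡6; β=-2, v≡16 (mod 17); (6|17)=-1, (16|17)=+1; sign (−1)^0·-1^-2·+1^0 = +1.
(a,b)_31: α=2, u≡19; β=2, v≡4 (mod 31); (19|31)=+1, (4|31)=+1; sign (−1)^0·+1^2·+1^2 = +1.
(a,b)_3: α=1, u≡2; β=3, v≡2 (mod 3); (2|3)=-1, (2|3)=-1; sign (−1)^1·-1^3·-1^1 = -1.
(a,b)_5: α=1, u≡2; β=3, v≡1 (mod 5); (2|5)=-1, (1|5)=+1; sign (−1)^0·-1^3·+1^1 = -1.
(a,b)_2: α=-1, β=-11; u≡7, v≡1 (mod 8); ε(u)ε(v)=1·0, αω(v)=-1·0, βω(u)=-11·0; sum ≡ 0  ⇒  +1.
Ram(-210, -30) = {3, 5, 7, ∞}; no ℚ_3-point on the conic.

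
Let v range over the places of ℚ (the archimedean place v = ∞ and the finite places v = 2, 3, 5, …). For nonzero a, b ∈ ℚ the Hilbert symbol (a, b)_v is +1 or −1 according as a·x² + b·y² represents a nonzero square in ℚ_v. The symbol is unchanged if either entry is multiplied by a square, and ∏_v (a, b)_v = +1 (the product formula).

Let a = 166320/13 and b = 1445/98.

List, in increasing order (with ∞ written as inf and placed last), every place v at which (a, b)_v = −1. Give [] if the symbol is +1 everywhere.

Mod squares: a ≡ 15015, b ≡ 10. Check v ∈ {∞, 2, 3, 5, 7, 11, 13, 17}.
v=5: a=5^1·(≡3), b=5^1·(≡3) mod 5; (3|5)=-1, (3|5)=-1; (−1)^{1·1·2}·(-1)^1·(-1)^1 = +1.
v=3: a=3^3·(≡1), b=3^0·(≡1) mod 3; (1|3)=+1, (1|3)=+1; (−1)^{3·0·1}·(+1)^0·(+1)^3 = +1.
v=7: a=7^1·(≡5), b=7^-2·(≡5) mod 7; (5|7)=-1, (5|7)=-1; (−1)^{1·-2·3}·(-1)^-2·(-1)^1 = -1.
v=17: a=17^0·(≡2), b=17^2·(≡3) mod 17; (2|17)=+1, (3|17)=-1; (−1)^{0·2·8}·(+1)^2·(-1)^0 = +1.
v=13: a=13^-1·(≡11), b=13^0·(≡4) mod 13; (11|13)=-1, (4|13)=+1; (−1)^{-1·0·6}·(-1)^0·(+1)^-1 = +1.
v=2: v_2(a)=4, v_2(b)=-1; units ≡ 7, 5 (mod 8); ε·ε+αω+βω = 1·0+4·1+-1·0 ≡ 0  ⇒  (a,b)_2 = +1.
v=11: a=11^1·(≡3), b=11^0·(≡7) mod 11; (3|11)=+1, (7|11)=-1; (−1)^{1·0·5}·(+1)^0·(-1)^1 = -1.
v=∞: 15015 > 0 and 10 > 0  ⇒  (a,b)_∞ = +1.
|Ram(15015, 10)| = 2, even; anisotropic at {7, 11}.

[7, 11]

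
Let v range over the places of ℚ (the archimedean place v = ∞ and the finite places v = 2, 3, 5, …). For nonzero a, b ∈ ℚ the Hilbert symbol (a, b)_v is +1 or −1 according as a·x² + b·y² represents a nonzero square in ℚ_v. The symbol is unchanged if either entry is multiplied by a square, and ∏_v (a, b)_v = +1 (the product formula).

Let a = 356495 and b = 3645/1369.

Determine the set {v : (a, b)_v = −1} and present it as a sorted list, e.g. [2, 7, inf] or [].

(a, b) ≡ (356495, 5) mod (ℚ^×)²; places V = {2, 3, 5, 37, 41, 47, ∞}.
(a,b)_∞: sgn(356495)=+, sgn(5)=+, so +1.
(a,b)_37: α=1, u≡15; β=-2, v≡19 (mod 37); (15|37)=-1, (19|37)=-1; sign (−1)^0·-1^-2·-1^1 = -1.
(a,b)_5: α=1, u≡4; β=1, v≡1 (mod 5); (4|5)=+1, (1|5)=+1; sign (−1)^0·+1^1·+1^1 = +1.
(a,b)_41: α=1, u≡3; β=0, v≡10 (mod 41); (3|41)=-1, (10|41)=+1; sign (−1)^0·-1^0·+1^1 = +1.
(a,b)_2: α=0, β=0; u≡7, v≡5 (mod 8); ε(u)ε(v)=1·0, αω(v)=0·1, βω(u)=0·0; sum ≡ 0  ⇒  +1.
(a,b)_3: α=0, u≡2; β=6, v≡2 (mod 3); (2|3)=-1, (2|3)=-1; sign (−1)^0·-1^6·-1^0 = +1.
(a,b)_47: α=1, u≡18; β=0, v≡20 (mod 47); (18|47)=+1, (20|47)=-1; sign (−1)^0·+1^0·-1^1 = -1.
Ram(356495, 5) = {37, 47}; no ℚ_37-point on the conic.

[37, 47]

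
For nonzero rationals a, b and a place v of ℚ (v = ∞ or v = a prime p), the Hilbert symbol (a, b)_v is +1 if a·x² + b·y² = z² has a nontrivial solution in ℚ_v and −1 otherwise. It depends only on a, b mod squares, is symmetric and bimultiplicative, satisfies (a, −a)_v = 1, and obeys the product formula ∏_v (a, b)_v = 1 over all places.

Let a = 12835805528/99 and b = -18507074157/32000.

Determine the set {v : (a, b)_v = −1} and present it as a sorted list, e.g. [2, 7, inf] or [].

(a, b) ≡ (2002, -36465) mod (ℚ^×)²; places V = {2, 3, 5, 7, 11, 13, 17, 19, 59, ∞}.
(a,b)_∞: sgn(2002)=+, sgn(-36465)=−, so +1.
(a,b)_13: α=3, u≡2; β=1, v≡12 (mod 13); (2|13)=-1, (12|13)=+1; sign (−1)^0·-1^1·+1^3 = -1.
(a,b)_17: α=2, u≡13; β=1, v≡6 (mod 17); (13|17)=+1, (6|17)=-1; sign (−1)^0·+1^1·-1^2 = +1.
(a,b)_59: α=0, u≡50; β=2, v≡30 (mod 59); (50|59)=-1, (30|59)=-1; sign (−1)^0·-1^2·-1^0 = +1.
(a,b)_7: α=1, u≡6; β=0, v≡3 (mod 7); (6|7)=-1, (3|7)=-1; sign (−1)^0·-1^0·-1^1 = -1.
(a,b)_2: α=3, β=-8; u≡1, v≡7 (mod 8); ε(u)ε(v)=0·1, αω(v)=3·0, βω(u)=-8·0; sum ≡ 0  ⇒  +1.
(a,b)_11: α=-1, u≡2; β=1, v≡10 (mod 11); (2|11)=-1, (10|11)=-1; sign (−1)^1·-1^1·-1^-1 = -1.
(a,b)_3: α=-2, u≡1; β=7, v≡1 (mod 3); (1|3)=+1, (1|3)=+1; sign (−1)^0·+1^7·+1^-2 = +1.
(a,b)_5: α=0, u≡2; β=-3, v≡3 (mod 5); (2|5)=-1, (3|5)=-1; sign (−1)^0·-1^-3·-1^0 = -1.
(a,b)_19: α=2, u≡7; β=0, v≡2 (mod 19); (7|19)=+1, (2|19)=-1; sign (−1)^0·+1^0·-1^2 = +1.
Ram(2002, -36465) = {5, 7, 11, 13}; no ℚ_5-point on the conic.

[5, 7, 11, 13]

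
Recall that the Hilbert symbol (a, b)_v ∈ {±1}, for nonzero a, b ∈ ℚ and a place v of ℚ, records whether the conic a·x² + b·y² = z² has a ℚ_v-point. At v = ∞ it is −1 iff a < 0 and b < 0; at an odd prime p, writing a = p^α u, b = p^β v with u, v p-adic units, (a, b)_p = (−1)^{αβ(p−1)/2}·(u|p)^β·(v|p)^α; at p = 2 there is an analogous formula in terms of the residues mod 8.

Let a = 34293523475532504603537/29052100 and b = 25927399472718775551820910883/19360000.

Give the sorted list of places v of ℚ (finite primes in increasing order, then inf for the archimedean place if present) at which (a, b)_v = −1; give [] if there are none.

(a, b) ≡ (4569617, 51243) mod (ℚ^×)²; places V = {2, 3, 5, 7, 11, 13, 17, 19, 23, 29, 31, ∞}.
(a,b)_31: α=1, u≡10; β=1, v≡7 (mod 31); (10|31)=+1, (7|31)=+1; sign (−1)^1·+1^1·+1^1 = -1.
(a,b)_29: α=1, u≡22; β=1, v≡18 (mod 29); (22|29)=+1, (18|29)=-1; sign (−1)^0·+1^1·-1^1 = -1.
(a,b)_19: α=2, u≡13; β=3, v≡3 (mod 19); (13|19)=-1, (3|19)=-1; sign (−1)^0·-1^3·-1^2 = -1.
(a,b)_11: α=-2, u≡6; β=-2, v≡4 (mod 11); (6|11)=-1, (4|11)=+1; sign (−1)^0·-1^-2·+1^-2 = +1.
(a,b)_17: α=3, u≡10; β=4, v≡10 (mod 17); (10|17)=-1, (10|17)=-1; sign (−1)^0·-1^4·-1^3 = -1.
(a,b)_7: α=-4, u≡3; β=2, v≡5 (mod 7); (3|7)=-1, (5|7)=-1; sign (−1)^0·-1^2·-1^-4 = +1.
(a,b)_5: α=-2, u≡3; β=-4, v≡3 (mod 5); (3|5)=-1, (3|5)=-1; sign (−1)^0·-1^-4·-1^-2 = +1.
(a,b)_2: α=-2, β=-8; u≡1, v≡3 (mod 8); ε(u)ε(v)=0·1, αω(v)=-2·1, βω(u)=-8·0; sum ≡ 0  ⇒  +1.
(a,b)_23: α=5, u≡22; β=6, v≡21 (mod 23); (22|23)=-1, (21|23)=-1; sign (−1)^0·-1^6·-1^5 = -1.
(a,b)_∞: sgn(4569617)=+, sgn(51243)=+, so +1.
(a,b)_3: α=2, u≡2; β=5, v≡2 (mod 3); (2|3)=-1, (2|3)=-1; sign (−1)^0·-1^5·-1^2 = -1.
(a,b)_13: α=5, u≡5; β=4, v≡9 (mod 13); (5|13)=-1, (9|13)=+1; sign (−1)^0·-1^4·+1^5 = +1.
|Ram(4569617, 51243)| = 6, even; anisotropic at {3, 17, 19, 23, 29, 31}.

[3, 17, 19, 23, 29, 31]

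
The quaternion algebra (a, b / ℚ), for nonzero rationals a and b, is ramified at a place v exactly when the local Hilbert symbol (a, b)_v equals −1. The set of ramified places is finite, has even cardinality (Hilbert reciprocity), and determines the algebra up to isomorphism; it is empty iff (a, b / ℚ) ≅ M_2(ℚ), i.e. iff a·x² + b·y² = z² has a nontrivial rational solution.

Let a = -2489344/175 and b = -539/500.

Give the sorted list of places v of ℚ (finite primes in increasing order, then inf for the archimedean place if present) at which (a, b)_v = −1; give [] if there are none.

(a, b) ≡ (-17017, -55) mod (ℚ^×)²; places V = {2, 5, 7, 11, 13, 17, ∞}.
(a,b)_13: α=1, u≡9; β=0, v≡12 (mod 13); (9|13)=+1, (12|13)=+1; sign (−1)^0·+1^0·+1^1 = +1.
(a,b)_∞: sgn(-17017)=−, sgn(-55)=−, so -1.
(a,b)_7: α=-1, u≡6; β=2, v≡1 (mod 7); (6|7)=-1, (1|7)=+1; sign (−1)^0·-1^2·+1^-1 = +1.
(a,b)_11: α=1, u≡1; β=1, v≡10 (mod 11); (1|11)=+1, (10|11)=-1; sign (−1)^1·+1^1·-1^1 = +1.
(a,b)_17: α=1, u≡8; β=0, v≡8 (mod 17); (8|17)=+1, (8|17)=+1; sign (−1)^0·+1^0·+1^1 = +1.
(a,b)_5: α=-2, u≡3; β=-3, v≡4 (mod 5); (3|5)=-1, (4|5)=+1; sign (−1)^0·-1^-3·+1^-2 = -1.
(a,b)_2: α=10, β=-2; u≡7, v≡1 (mod 8); ε(u)ε(v)=1·0, αω(v)=10·0, βω(u)=-2·0; sum ≡ 0  ⇒  +1.
(-17017, -55 / ℚ) ramifies at {5, ∞}: a division algebra.

[5, inf]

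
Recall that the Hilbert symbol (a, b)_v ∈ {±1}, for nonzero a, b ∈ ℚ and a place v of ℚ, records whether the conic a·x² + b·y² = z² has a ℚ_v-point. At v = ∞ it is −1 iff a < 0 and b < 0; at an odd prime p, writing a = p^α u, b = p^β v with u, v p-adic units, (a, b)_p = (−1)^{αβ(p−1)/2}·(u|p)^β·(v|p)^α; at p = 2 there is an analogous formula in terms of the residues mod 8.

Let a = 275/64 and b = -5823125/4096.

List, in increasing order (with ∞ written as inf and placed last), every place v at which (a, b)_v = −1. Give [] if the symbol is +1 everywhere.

(a, b) ≡ (11, -77) mod (ℚ^×)²; places V = {2, 5, 7, 11, ∞}.
(a,b)_5: α=2, u≡4; β=4, v≡3 (mod 5); (4|5)=+1, (3|5)=-1; sign (−1)^0·+1^4·-1^2 = +1.
(a,b)_11: α=1, u≡4; β=3, v≡9 (mod 11); (4|11)=+1, (9|11)=+1; sign (−1)^1·+1^3·+1^1 = -1.
(a,b)_∞: sgn(11)=+, sgn(-77)=−, so +1.
(a,b)_2: α=-6, β=-12; u≡3, v≡3 (mod 8); ε(u)ε(v)=1·1, αω(v)=-6·1, βω(u)=-12·1; sum ≡ 1  ⇒  -1.
(a,b)_7: α=0, u≡2; β=1, v≡5 (mod 7); (2|7)=+1, (5|7)=-1; sign (−1)^0·+1^1·-1^0 = +1.
|Ram(11, -77)| = 2, even; anisotropic at {2, 11}.

[2, 11]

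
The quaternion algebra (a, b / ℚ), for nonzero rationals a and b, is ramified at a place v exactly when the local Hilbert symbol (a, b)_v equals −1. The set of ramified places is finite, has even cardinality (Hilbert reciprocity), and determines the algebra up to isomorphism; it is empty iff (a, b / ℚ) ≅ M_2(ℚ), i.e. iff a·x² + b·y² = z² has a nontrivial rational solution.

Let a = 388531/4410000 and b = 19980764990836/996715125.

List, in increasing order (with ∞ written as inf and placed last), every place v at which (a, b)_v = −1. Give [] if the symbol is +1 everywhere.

[13, 19, 37, 41]

(a, b) ≡ (19, 58078345) mod (ℚ^×)²; places V = {2, 3, 5, 7, 11, 13, 17, 19, 31, 37, 41, ∞}.
(a,b)_37: α=0, u≡15; β=1, v≡16 (mod 37); (15|37)=-1, (16|37)=+1; sign (−1)^0·-1^1·+1^0 = -1.
(a,b)_31: α=0, u≡4; β=1, v≡9 (mod 31); (4|31)=+1, (9|31)=+1; sign (−1)^0·+1^1·+1^0 = +1.
(a,b)_2: α=-4, β=2; u≡3, v≡1 (mod 8); ε(u)ε(v)=1·0, αω(v)=-4·0, βω(u)=2·1; sum ≡ 0  ⇒  +1.
(a,b)_11: α=2, u≡10; β=0, v≡10 (mod 11); (10|11)=-1, (10|11)=-1; sign (−1)^0·-1^0·-1^2 = +1.
(a,b)_3: α=-2, u≡1; β=-4, v≡1 (mod 3); (1|3)=+1, (1|3)=+1; sign (−1)^0·+1^-4·+1^-2 = +1.
(a,b)_5: α=-4, u≡1; β=-3, v≡1 (mod 5); (1|5)=+1, (1|5)=+1; sign (−1)^0·+1^-3·+1^-4 = +1.
(a,b)_17: α=0, u≡1; β=2, v≡9 (mod 17); (1|17)=+1, (9|17)=+1; sign (−1)^0·+1^2·+1^0 = +1.
(a,b)_13: α=2, u≡5; β=3, v≡5 (mod 13); (5|13)=-1, (5|13)=-1; sign (−1)^0·-1^3·-1^2 = -1.
(a,b)_∞: sgn(19)=+, sgn(58078345)=+, so +1.
(a,b)_19: α=1, u≡1; β=3, v≡6 (mod 19); (1|19)=+1, (6|19)=+1; sign (−1)^1·+1^3·+1^1 = -1.
(a,b)_41: α=0, u≡26; β=-1, v≡18 (mod 41); (26|41)=-1, (18|41)=+1; sign (−1)^0·-1^-1·+1^0 = -1.
(a,b)_7: α=-2, u≡3; β=-4, v≡5 (mod 7); (3|7)=-1, (5|7)=-1; sign (−1)^0·-1^-4·-1^-2 = +1.
Ram(19, 58078345) = {13, 19, 37, 41}; no ℚ_13-point on the conic.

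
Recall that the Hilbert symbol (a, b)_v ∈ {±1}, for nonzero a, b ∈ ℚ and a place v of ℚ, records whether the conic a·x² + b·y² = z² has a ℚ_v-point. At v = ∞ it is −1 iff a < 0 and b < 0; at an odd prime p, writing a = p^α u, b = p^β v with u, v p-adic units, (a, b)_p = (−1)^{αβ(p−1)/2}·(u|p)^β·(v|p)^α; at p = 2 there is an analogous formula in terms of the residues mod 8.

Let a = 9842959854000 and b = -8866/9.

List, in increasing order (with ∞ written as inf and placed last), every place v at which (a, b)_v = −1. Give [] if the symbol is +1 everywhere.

[7, 37]

Mod squares: a ≡ 16835, b ≡ -8866. Check v ∈ {∞, 2, 3, 5, 7, 11, 13, 31, 37}.
v=7: a=7^1·(≡2), b=7^0·(≡5) mod 7; (2|7)=+1, (5|7)=-1; (−1)^{1·0·3}·(+1)^0·(-1)^1 = -1.
v=5: a=5^3·(≡2), b=5^0·(≡1) mod 5; (2|5)=-1, (1|5)=+1; (−1)^{3·0·2}·(-1)^0·(+1)^3 = +1.
v=∞: 16835 > 0 and -8866 < 0  ⇒  (a,b)_∞ = +1.
v=3: a=3^2·(≡2), b=3^-2·(≡2) mod 3; (2|3)=-1, (2|3)=-1; (−1)^{2·-2·1}·(-1)^-2·(-1)^2 = +1.
v=11: a=11^0·(≡9), b=11^1·(≡7) mod 11; (9|11)=+1, (7|11)=-1; (−1)^{0·1·5}·(+1)^1·(-1)^0 = +1.
v=31: a=31^2·(≡19), b=31^1·(≡13) mod 31; (19|31)=+1, (13|31)=-1; (−1)^{2·1·15}·(+1)^1·(-1)^2 = +1.
v=2: v_2(a)=4, v_2(b)=1; units ≡ 3, 7 (mod 8); ε·ε+αω+βω = 1·1+4·0+1·1 ≡ 0  ⇒  (a,b)_2 = +1.
v=13: a=13^3·(≡8), b=13^1·(≡8) mod 13; (8|13)=-1, (8|13)=-1; (−1)^{3·1·6}·(-1)^1·(-1)^3 = +1.
v=37: a=37^1·(≡12), b=37^0·(≡18) mod 37; (12|37)=+1, (18|37)=-1; (−1)^{1·0·18}·(+1)^0·(-1)^1 = -1.
(16835, -8866 / ℚ) ramifies at {7, 37}: a division algebra.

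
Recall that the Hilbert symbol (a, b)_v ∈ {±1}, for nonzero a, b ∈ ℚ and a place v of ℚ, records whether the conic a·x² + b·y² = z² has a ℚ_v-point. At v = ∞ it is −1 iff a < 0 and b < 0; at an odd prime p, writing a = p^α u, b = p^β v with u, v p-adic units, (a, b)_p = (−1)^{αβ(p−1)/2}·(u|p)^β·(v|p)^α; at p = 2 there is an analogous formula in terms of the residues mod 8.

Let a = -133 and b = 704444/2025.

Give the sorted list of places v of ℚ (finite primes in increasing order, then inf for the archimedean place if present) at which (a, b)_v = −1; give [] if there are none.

(a, b) ≡ (-133, 176111) mod (ℚ^×)²; places V = {2, 3, 5, 7, 13, 19, 23, 31, ∞}.
(a,b)_23: α=0, u≡5; β=1, v≡15 (mod 23); (5|23)=-1, (15|23)=-1; sign (−1)^0·-1^1·-1^0 = -1.
(a,b)_7: α=1, u≡2; β=0, v≡3 (mod 7); (2|7)=+1, (3|7)=-1; sign (−1)^0·+1^0·-1^1 = -1.
(a,b)_3: α=0, u≡2; β=-4, v≡2 (mod 3); (2|3)=-1, (2|3)=-1; sign (−1)^0·-1^-4·-1^0 = +1.
(a,b)_∞: sgn(-133)=−, sgn(176111)=+, so +1.
(a,b)_5: α=0, u≡2; β=-2, v≡4 (mod 5); (2|5)=-1, (4|5)=+1; sign (−1)^0·-1^-2·+1^0 = +1.
(a,b)_19: α=1, u≡12; β=1, v≡11 (mod 19); (12|19)=-1, (11|19)=+1; sign (−1)^1·-1^1·+1^1 = +1.
(a,b)_31: α=0, u≡22; β=1, v≡28 (mod 31); (22|31)=-1, (28|31)=+1; sign (−1)^0·-1^1·+1^0 = -1.
(a,b)_13: α=0, u≡10; β=1, v≡3 (mod 13); (10|13)=+1, (3|13)=+1; sign (−1)^0·+1^1·+1^0 = +1.
(a,b)_2: α=0, β=2; u≡3, v≡7 (mod 8); ε(u)ε(v)=1·1, αω(v)=0·0, βω(u)=2·1; sum ≡ 1  ⇒  -1.
|Ram(-133, 176111)| = 4, even; anisotropic at {2, 7, 23, 31}.

[2, 7, 23, 31]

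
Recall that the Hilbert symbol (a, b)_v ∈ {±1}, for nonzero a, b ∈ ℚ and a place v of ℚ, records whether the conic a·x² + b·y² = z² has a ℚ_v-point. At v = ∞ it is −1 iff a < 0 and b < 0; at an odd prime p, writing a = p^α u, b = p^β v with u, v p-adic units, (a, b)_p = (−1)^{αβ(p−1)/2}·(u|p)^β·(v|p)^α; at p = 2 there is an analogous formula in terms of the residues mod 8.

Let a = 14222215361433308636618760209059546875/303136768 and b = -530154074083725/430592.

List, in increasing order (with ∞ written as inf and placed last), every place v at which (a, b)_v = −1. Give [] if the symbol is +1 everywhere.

(a, b) ≡ (9098303522, -650762) mod (ℚ^×)²; places V = {2, 3, 5, 7, 11, 13, 17, 23, 29, 31, 41, 43, 47, ∞}.
(a,b)_7: α=3, u≡6; β=1, v≡1 (mod 7); (6|7)=-1, (1|7)=+1; sign (−1)^1·-1^1·+1^3 = +1.
(a,b)_23: α=7, u≡21; β=3, v≡7 (mod 23); (21|23)=-1, (7|23)=-1; sign (−1)^1·-1^3·-1^7 = -1.
(a,b)_∞: sgn(9098303522)=+, sgn(-650762)=−, so +1.
(a,b)_13: α=4, u≡9; β=2, v≡6 (mod 13); (9|13)=+1, (6|13)=-1; sign (−1)^0·+1^2·-1^4 = +1.
(a,b)_47: α=3, u≡40; β=1, v≡45 (mod 47); (40|47)=-1, (45|47)=-1; sign (−1)^1·-1^1·-1^3 = -1.
(a,b)_3: α=2, u≡2; β=6, v≡1 (mod 3); (2|3)=-1, (1|3)=+1; sign (−1)^0·-1^6·+1^2 = +1.
(a,b)_31: α=1, u≡15; β=0, v≡24 (mod 31); (15|31)=-1, (24|31)=-1; sign (−1)^0·-1^0·-1^1 = -1.
(a,b)_2: α=-15, β=-9; u≡1, v≡3 (mod 8); ε(u)ε(v)=0·1, αω(v)=-15·1, βω(u)=-9·0; sum ≡ 1  ⇒  -1.
(a,b)_17: α=2, u≡12; β=0, v≡15 (mod 17); (12|17)=-1, (15|17)=+1; sign (−1)^0·-1^0·+1^2 = +1.
(a,b)_43: α=3, u≡41; β=1, v≡20 (mod 43); (41|43)=+1, (20|43)=-1; sign (−1)^1·+1^1·-1^3 = +1.
(a,b)_5: α=6, u≡2; β=2, v≡3 (mod 5); (2|5)=-1, (3|5)=-1; sign (−1)^0·-1^2·-1^6 = +1.
(a,b)_11: α=-1, u≡4; β=0, v≡1 (mod 11); (4|11)=+1, (1|11)=+1; sign (−1)^0·+1^0·+1^-1 = +1.
(a,b)_29: α=-2, u≡20; β=-2, v≡27 (mod 29); (20|29)=+1, (27|29)=-1; sign (−1)^0·+1^-2·-1^-2 = +1.
(a,b)_41: α=1, u≡30; β=0, v≡5 (mod 41); (30|41)=-1, (5|41)=+1; sign (−1)^0·-1^0·+1^1 = +1.
Ram(9098303522, -650762) = {2, 23, 31, 47}; no ℚ_2-point on the conic.

[2, 23, 31, 47]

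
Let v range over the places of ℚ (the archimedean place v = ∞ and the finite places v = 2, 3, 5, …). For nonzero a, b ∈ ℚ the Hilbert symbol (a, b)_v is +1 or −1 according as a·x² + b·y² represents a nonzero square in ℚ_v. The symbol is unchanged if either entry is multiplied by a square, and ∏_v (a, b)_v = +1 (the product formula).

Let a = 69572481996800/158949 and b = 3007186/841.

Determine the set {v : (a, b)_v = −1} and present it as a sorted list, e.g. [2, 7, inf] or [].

[7, 31]

(a, b) ≡ (107885022, 17794) mod (ℚ^×)²; places V = {2, 3, 5, 7, 13, 23, 29, 31, 41, 43, 47, ∞}.
(a,b)_3: α=-3, u≡2; β=0, v≡1 (mod 3); (2|3)=-1, (1|3)=+1; sign (−1)^0·-1^0·+1^-3 = +1.
(a,b)_23: α=2, u≡9; β=0, v≡11 (mod 23); (9|23)=+1, (11|23)=-1; sign (−1)^0·+1^0·-1^2 = +1.
(a,b)_2: α=11, β=1; u≡7, v≡1 (mod 8); ε(u)ε(v)=1·0, αω(v)=11·0, βω(u)=1·0; sum ≡ 0  ⇒  +1.
(a,b)_∞: sgn(107885022)=+, sgn(17794)=+, so +1.
(a,b)_31: α=1, u≡4; β=1, v≡25 (mod 31); (4|31)=+1, (25|31)=+1; sign (−1)^1·+1^1·+1^1 = -1.
(a,b)_29: α=-2, u≡25; β=-2, v≡2 (mod 29); (25|29)=+1, (2|29)=-1; sign (−1)^0·+1^-2·-1^-2 = +1.
(a,b)_7: α=-1, u≡1; β=1, v≡1 (mod 7); (1|7)=+1, (1|7)=+1; sign (−1)^1·+1^1·+1^-1 = -1.
(a,b)_13: α=0, u≡5; β=2, v≡4 (mod 13); (5|13)=-1, (4|13)=+1; sign (−1)^0·-1^2·+1^0 = +1.
(a,b)_5: α=2, u≡3; β=0, v≡1 (mod 5); (3|5)=-1, (1|5)=+1; sign (−1)^0·-1^0·+1^2 = +1.
(a,b)_43: α=1, u≡26; β=0, v≡1 (mod 43); (26|43)=-1, (1|43)=+1; sign (−1)^0·-1^0·+1^1 = +1.
(a,b)_47: α=1, u≡35; β=0, v≡3 (mod 47); (35|47)=-1, (3|47)=+1; sign (−1)^0·-1^0·+1^1 = +1.
(a,b)_41: α=1, u≡7; β=1, v≡35 (mod 41); (7|41)=-1, (35|41)=-1; sign (−1)^0·-1^1·-1^1 = +1.
(107885022, 17794 / ℚ) ramifies at {7, 31}: a division algebra.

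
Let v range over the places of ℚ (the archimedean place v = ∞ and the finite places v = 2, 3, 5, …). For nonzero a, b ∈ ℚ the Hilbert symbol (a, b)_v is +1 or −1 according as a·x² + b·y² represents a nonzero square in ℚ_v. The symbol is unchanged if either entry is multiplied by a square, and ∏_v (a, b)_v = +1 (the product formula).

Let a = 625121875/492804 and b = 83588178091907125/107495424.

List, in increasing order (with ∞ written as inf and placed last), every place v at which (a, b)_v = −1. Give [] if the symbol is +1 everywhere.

[5, 17]

Mod squares: a ≡ 595, b ≡ 85. Check v ∈ {∞, 2, 3, 5, 7, 13, 17, 41}.
v=13: a=13^-2·(≡10), b=13^2·(≡7) mod 13; (10|13)=+1, (7|13)=-1; (−1)^{-2·2·6}·(+1)^2·(-1)^-2 = +1.
v=41: a=41^2·(≡33), b=41^6·(≡38) mod 41; (33|41)=+1, (38|41)=-1; (−1)^{2·6·20}·(+1)^6·(-1)^2 = +1.
v=∞: 595 > 0 and 85 > 0  ⇒  (a,b)_∞ = +1.
v=7: a=7^1·(≡4), b=7^2·(≡4) mod 7; (4|7)=+1, (4|7)=+1; (−1)^{1·2·3}·(+1)^2·(+1)^1 = +1.
v=17: a=17^1·(≡1), b=17^1·(≡10) mod 17; (1|17)=+1, (10|17)=-1; (−1)^{1·1·8}·(+1)^1·(-1)^1 = -1.
v=3: a=3^-6·(≡1), b=3^-8·(≡1) mod 3; (1|3)=+1, (1|3)=+1; (−1)^{-6·-8·1}·(+1)^-8·(+1)^-6 = +1.
v=5: a=5^5·(≡1), b=5^3·(≡3) mod 5; (1|5)=+1, (3|5)=-1; (−1)^{5·3·2}·(+1)^3·(-1)^5 = -1.
v=2: v_2(a)=-2, v_2(b)=-14; units ≡ 3, 5 (mod 8); ε·ε+αω+βω = 1·0+-2·1+-14·1 ≡ 0  ⇒  (a,b)_2 = +1.
|Ram(595, 85)| = 2, even; anisotropic at {5, 17}.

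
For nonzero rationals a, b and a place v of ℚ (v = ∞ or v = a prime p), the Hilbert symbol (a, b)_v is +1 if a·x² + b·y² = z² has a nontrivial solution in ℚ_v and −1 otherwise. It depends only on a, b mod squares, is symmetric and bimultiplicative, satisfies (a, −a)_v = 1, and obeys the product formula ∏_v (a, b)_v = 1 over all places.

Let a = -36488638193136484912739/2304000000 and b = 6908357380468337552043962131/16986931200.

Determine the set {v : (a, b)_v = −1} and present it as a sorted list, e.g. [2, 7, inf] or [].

[2, 7, 13, 37, 43, 47]

Mod squares: a ≡ -611, b ≡ 231360038. Check v ∈ {∞, 2, 3, 5, 7, 13, 17, 37, 43, 47}.
v=7: a=7^10·(≡3), b=7^11·(≡3) mod 7; (3|7)=-1, (3|7)=-1; (−1)^{10·11·3}·(-1)^11·(-1)^10 = -1.
v=2: v_2(a)=-14, v_2(b)=-23; units ≡ 5, 3 (mod 8); ε·ε+αω+βω = 0·1+-14·1+-23·1 ≡ 1  ⇒  (a,b)_2 = -1.
v=3: a=3^-2·(≡1), b=3^-4·(≡2) mod 3; (1|3)=+1, (2|3)=-1; (−1)^{-2·-4·1}·(+1)^-4·(-1)^-2 = +1.
v=13: a=13^1·(≡5), b=13^1·(≡9) mod 13; (5|13)=-1, (9|13)=+1; (−1)^{1·1·6}·(-1)^1·(+1)^1 = -1.
v=17: a=17^4·(≡1), b=17^5·(≡8) mod 17; (1|17)=+1, (8|17)=+1; (−1)^{4·5·8}·(+1)^5·(+1)^4 = +1.
v=∞: -611 < 0 and 231360038 > 0  ⇒  (a,b)_∞ = +1.
v=37: a=37^2·(≡19), b=37^3·(≡27) mod 37; (19|37)=-1, (27|37)=+1; (−1)^{2·3·18}·(-1)^3·(+1)^2 = -1.
v=43: a=43^2·(≡32), b=43^3·(≡37) mod 43; (32|43)=-1, (37|43)=-1; (−1)^{2·3·21}·(-1)^3·(-1)^2 = -1.
v=5: a=5^-6·(≡1), b=5^-2·(≡2) mod 5; (1|5)=+1, (2|5)=-1; (−1)^{-6·-2·2}·(+1)^-2·(-1)^-6 = +1.
v=47: a=47^1·(≡1), b=47^1·(≡3) mod 47; (1|47)=+1, (3|47)=+1; (−1)^{1·1·23}·(+1)^1·(+1)^1 = -1.
(-611, 231360038 / ℚ) ramifies at {2, 7, 13, 37, 43, 47}: a division algebra.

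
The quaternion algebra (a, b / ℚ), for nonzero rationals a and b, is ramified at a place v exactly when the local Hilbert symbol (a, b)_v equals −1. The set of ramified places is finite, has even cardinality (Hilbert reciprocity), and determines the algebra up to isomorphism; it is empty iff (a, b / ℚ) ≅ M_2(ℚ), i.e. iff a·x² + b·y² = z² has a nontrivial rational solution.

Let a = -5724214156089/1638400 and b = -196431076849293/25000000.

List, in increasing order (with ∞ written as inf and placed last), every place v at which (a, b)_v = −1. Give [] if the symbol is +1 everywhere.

(a, b) ≡ (-1, -13) mod (ℚ^×)²; places V = {2, 3, 5, 11, 13, 17, 41, ∞}.
(a,b)_41: α=0, u≡33; β=2, v≡14 (mod 41); (33|41)=+1, (14|41)=-1; sign (−1)^0·+1^2·-1^0 = +1.
(a,b)_∞: sgn(-1)=−, sgn(-13)=−, so -1.
(a,b)_11: α=4, u≡6; β=2, v≡4 (mod 11); (6|11)=-1, (4|11)=+1; sign (−1)^0·-1^2·+1^4 = +1.
(a,b)_2: α=-16, β=-6; u≡7, v≡3 (mod 8); ε(u)ε(v)=1·1, αω(v)=-16·1, βω(u)=-6·0; sum ≡ 1  ⇒  -1.
(a,b)_13: α=6, u≡3; β=5, v≡3 (mod 13); (3|13)=+1, (3|13)=+1; sign (−1)^0·+1^5·+1^6 = +1.
(a,b)_5: α=-2, u≡1; β=-8, v≡3 (mod 5); (1|5)=+1, (3|5)=-1; sign (−1)^0·+1^-8·-1^-2 = +1.
(a,b)_3: α=4, u≡2; β=2, v≡2 (mod 3); (2|3)=-1, (2|3)=-1; sign (−1)^0·-1^2·-1^4 = +1.
(a,b)_17: α=0, u≡15; β=2, v≡15 (mod 17); (15|17)=+1, (15|17)=+1; sign (−1)^0·+1^2·+1^0 = +1.
Ram(-1, -13) = {2, ∞}; no ℚ_2-point on the conic.

[2, inf]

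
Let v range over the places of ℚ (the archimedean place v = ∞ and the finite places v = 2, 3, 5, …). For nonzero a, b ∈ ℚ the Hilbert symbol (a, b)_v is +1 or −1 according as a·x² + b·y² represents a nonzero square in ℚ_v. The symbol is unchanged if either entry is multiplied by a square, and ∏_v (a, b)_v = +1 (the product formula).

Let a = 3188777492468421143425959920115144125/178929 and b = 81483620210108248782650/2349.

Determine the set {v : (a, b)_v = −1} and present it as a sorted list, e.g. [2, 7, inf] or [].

(a, b) ≡ (1374365, 754) mod (ℚ^×)²; places V = {2, 3, 5, 7, 11, 13, 17, 19, 23, 29, 37, 47, ∞}.
(a,b)_7: α=4, u≡6; β=2, v≡5 (mod 7); (6|7)=-1, (5|7)=-1; sign (−1)^0·-1^2·-1^4 = +1.
(a,b)_47: α=-2, u≡31; β=0, v≡1 (mod 47); (31|47)=-1, (1|47)=+1; sign (−1)^0·-1^0·+1^-2 = +1.
(a,b)_19: α=3, u≡12; β=2, v≡2 (mod 19); (12|19)=-1, (2|19)=-1; sign (−1)^0·-1^2·-1^3 = -1.
(a,b)_11: α=2, u≡3; β=2, v≡8 (mod 11); (3|11)=+1, (8|11)=-1; sign (−1)^0·+1^2·-1^2 = +1.
(a,b)_37: α=3, u≡30; β=2, v≡23 (mod 37); (30|37)=+1, (23|37)=-1; sign (−1)^0·+1^2·-1^3 = -1.
(a,b)_23: α=9, u≡12; β=6, v≡18 (mod 23); (12|23)=+1, (18|23)=+1; sign (−1)^0·+1^6·+1^9 = +1.
(a,b)_17: α=3, u≡3; β=2, v≡11 (mod 17); (3|17)=-1, (11|17)=-1; sign (−1)^0·-1^2·-1^3 = -1.
(a,b)_3: α=-4, u≡2; β=-4, v≡1 (mod 3); (2|3)=-1, (1|3)=+1; sign (−1)^0·-1^-4·+1^-4 = +1.
(a,b)_2: α=0, β=1; u≡5, v≡1 (mod 8); ε(u)ε(v)=0·0, αω(v)=0·0, βω(u)=1·1; sum ≡ 1  ⇒  -1.
(a,b)_5: α=3, u≡2; β=2, v≡4 (mod 5); (2|5)=-1, (4|5)=+1; sign (−1)^0·-1^2·+1^3 = +1.
(a,b)_∞: sgn(1374365)=+, sgn(754)=+, so +1.
(a,b)_29: α=0, u≡11; β=-1, v≡10 (mod 29); (11|29)=-1, (10|29)=-1; sign (−1)^0·-1^-1·-1^0 = -1.
(a,b)_13: α=4, u≡8; β=1, v≡8 (mod 13); (8|13)=-1, (8|13)=-1; sign (−1)^0·-1^1·-1^4 = -1.
|Ram(1374365, 754)| = 6, even; anisotropic at {2, 13, 17, 19, 29, 37}.

[2, 13, 17, 19, 29, 37]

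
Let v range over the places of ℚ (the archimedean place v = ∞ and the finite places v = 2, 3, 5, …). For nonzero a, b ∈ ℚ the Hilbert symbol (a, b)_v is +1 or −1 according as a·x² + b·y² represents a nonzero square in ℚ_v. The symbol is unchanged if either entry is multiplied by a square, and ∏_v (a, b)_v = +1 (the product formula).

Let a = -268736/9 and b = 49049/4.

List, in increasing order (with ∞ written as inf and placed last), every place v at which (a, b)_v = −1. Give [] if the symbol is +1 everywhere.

[13, 19]

(a, b) ≡ (-4199, 1001) mod (ℚ^×)²; places V = {2, 3, 7, 11, 13, 17, 19, ∞}.
(a,b)_13: α=1, u≡7; β=1, v≡4 (mod 13); (7|13)=-1, (4|13)=+1; sign (−1)^0·-1^1·+1^1 = -1.
(a,b)_∞: sgn(-4199)=−, sgn(1001)=+, so +1.
(a,b)_19: α=1, u≡16; β=0, v≡12 (mod 19); (16|19)=+1, (12|19)=-1; sign (−1)^0·+1^0·-1^1 = -1.
(a,b)_3: α=-2, u≡1; β=0, v≡2 (mod 3); (1|3)=+1, (2|3)=-1; sign (−1)^0·+1^0·-1^-2 = +1.
(a,b)_7: α=0, u≡4; β=3, v≡6 (mod 7); (4|7)=+1, (6|7)=-1; sign (−1)^0·+1^3·-1^0 = +1.
(a,b)_11: α=0, u≡3; β=1, v≡1 (mod 11); (3|11)=+1, (1|11)=+1; sign (−1)^0·+1^1·+1^0 = +1.
(a,b)_2: α=6, β=-2; u≡1, v≡1 (mod 8); ε(u)ε(v)=0·0, αω(v)=6·0, βω(u)=-2·0; sum ≡ 0  ⇒  +1.
(a,b)_17: α=1, u≡4; β=0, v≡1 (mod 17); (4|17)=+1, (1|17)=+1; sign (−1)^0·+1^0·+1^1 = +1.
(-4199, 1001 / ℚ) ramifies at {13, 19}: a division algebra.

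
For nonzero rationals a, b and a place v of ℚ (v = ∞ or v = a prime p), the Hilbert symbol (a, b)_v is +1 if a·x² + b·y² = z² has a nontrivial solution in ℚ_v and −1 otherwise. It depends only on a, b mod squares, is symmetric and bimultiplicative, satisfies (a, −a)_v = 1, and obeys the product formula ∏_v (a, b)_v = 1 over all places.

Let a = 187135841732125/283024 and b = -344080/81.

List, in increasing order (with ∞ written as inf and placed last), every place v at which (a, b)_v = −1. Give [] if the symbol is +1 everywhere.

[5, 17]

(a, b) ≡ (22165, -21505) mod (ℚ^×)²; places V = {2, 3, 5, 7, 11, 13, 17, 19, 23, 31, 47, ∞}.
(a,b)_31: α=1, u≡10; β=0, v≡19 (mod 31); (10|31)=+1, (19|31)=+1; sign (−1)^0·+1^0·+1^1 = +1.
(a,b)_11: α=1, u≡6; β=1, v≡1 (mod 11); (6|11)=-1, (1|11)=+1; sign (−1)^1·-1^1·+1^1 = +1.
(a,b)_17: α=2, u≡6; β=1, v≡11 (mod 17); (6|17)=-1, (11|17)=-1; sign (−1)^0·-1^1·-1^2 = -1.
(a,b)_47: α=2, u≡42; β=0, v≡32 (mod 47); (42|47)=+1, (32|47)=+1; sign (−1)^0·+1^0·+1^2 = +1.
(a,b)_2: α=-4, β=4; u≡5, v≡7 (mod 8); ε(u)ε(v)=0·1, αω(v)=-4·0, βω(u)=4·1; sum ≡ 0  ⇒  +1.
(a,b)_3: α=0, u≡1; β=-4, v≡2 (mod 3); (1|3)=+1, (2|3)=-1; sign (−1)^0·+1^-4·-1^0 = +1.
(a,b)_∞: sgn(22165)=+, sgn(-21505)=−, so +1.
(a,b)_5: α=3, u≡3; β=1, v≡4 (mod 5); (3|5)=-1, (4|5)=+1; sign (−1)^0·-1^1·+1^3 = -1.
(a,b)_19: α=-2, u≡6; β=0, v≡2 (mod 19); (6|19)=+1, (2|19)=-1; sign (−1)^0·+1^0·-1^-2 = +1.
(a,b)_13: α=1, u≡2; β=0, v≡10 (mod 13); (2|13)=-1, (10|13)=+1; sign (−1)^0·-1^0·+1^1 = +1.
(a,b)_23: α=2, u≡13; β=1, v≡3 (mod 23); (13|23)=+1, (3|23)=+1; sign (−1)^0·+1^1·+1^2 = +1.
(a,b)_7: α=-2, u≡6; β=0, v≡3 (mod 7); (6|7)=-1, (3|7)=-1; sign (−1)^0·-1^0·-1^-2 = +1.
Ram(22165, -21505) = {5, 17}; no ℚ_5-point on the conic.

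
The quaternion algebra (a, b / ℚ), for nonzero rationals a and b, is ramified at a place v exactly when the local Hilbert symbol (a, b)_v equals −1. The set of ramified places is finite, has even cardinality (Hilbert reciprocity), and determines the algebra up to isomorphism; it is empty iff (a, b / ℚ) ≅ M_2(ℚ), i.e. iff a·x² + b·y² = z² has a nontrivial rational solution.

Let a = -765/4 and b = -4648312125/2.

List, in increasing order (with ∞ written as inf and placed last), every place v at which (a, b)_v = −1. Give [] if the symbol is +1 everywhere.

[5, inf]

(a, b) ≡ (-85, -170) mod (ℚ^×)²; places V = {2, 3, 5, 17, 29, ∞}.
(a,b)_3: α=2, u≡2; β=2, v≡1 (mod 3); (2|3)=-1, (1|3)=+1; sign (−1)^0·-1^2·+1^2 = +1.
(a,b)_17: α=1, u≡10; β=3, v≡5 (mod 17); (10|17)=-1, (5|17)=-1; sign (−1)^0·-1^3·-1^1 = +1.
(a,b)_5: α=1, u≡3; β=3, v≡4 (mod 5); (3|5)=-1, (4|5)=+1; sign (−1)^0·-1^3·+1^1 = -1.
(a,b)_2: α=-2, β=-1; u≡3, v≡3 (mod 8); ε(u)ε(v)=1·1, αω(v)=-2·1, βω(u)=-1·1; sum ≡ 0  ⇒  +1.
(a,b)_∞: sgn(-85)=−, sgn(-170)=−, so -1.
(a,b)_29: α=0, u≡19; β=2, v≡7 (mod 29); (19|29)=-1, (7|29)=+1; sign (−1)^0·-1^2·+1^0 = +1.
(-85, -170 / ℚ) ramifies at {5, ∞}: a division algebra.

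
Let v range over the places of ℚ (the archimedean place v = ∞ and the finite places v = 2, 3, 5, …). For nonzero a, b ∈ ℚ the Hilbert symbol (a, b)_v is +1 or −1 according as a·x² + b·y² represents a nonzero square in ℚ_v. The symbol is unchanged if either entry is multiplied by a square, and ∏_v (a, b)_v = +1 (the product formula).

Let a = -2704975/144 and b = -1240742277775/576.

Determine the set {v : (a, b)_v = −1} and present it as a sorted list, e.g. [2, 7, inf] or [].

[7, 11, 41, inf]

Mod squares: a ≡ -108199, b ≡ -1012850839. Check v ∈ {∞, 2, 3, 5, 7, 11, 13, 23, 29, 37, 41}.
v=3: a=3^-2·(≡2), b=3^-2·(≡2) mod 3; (2|3)=-1, (2|3)=-1; (−1)^{-2·-2·1}·(-1)^-2·(-1)^-2 = +1.
v=7: a=7^1·(≡6), b=7^3·(≡3) mod 7; (6|7)=-1, (3|7)=-1; (−1)^{1·3·3}·(-1)^3·(-1)^1 = -1.
v=37: a=37^0·(≡4), b=37^1·(≡2) mod 37; (4|37)=+1, (2|37)=-1; (−1)^{0·1·18}·(+1)^1·(-1)^0 = +1.
v=29: a=29^1·(≡11), b=29^1·(≡18) mod 29; (11|29)=-1, (18|29)=-1; (−1)^{1·1·14}·(-1)^1·(-1)^1 = +1.
v=∞: -108199 < 0 and -1012850839 < 0  ⇒  (a,b)_∞ = -1.
v=5: a=5^2·(≡4), b=5^2·(≡4) mod 5; (4|5)=+1, (4|5)=+1; (−1)^{2·2·2}·(+1)^2·(+1)^2 = +1.
v=11: a=11^0·(≡2), b=11^1·(≡10) mod 11; (2|11)=-1, (10|11)=-1; (−1)^{0·1·5}·(-1)^1·(-1)^0 = -1.
v=2: v_2(a)=-4, v_2(b)=-6; units ≡ 1, 1 (mod 8); ε·ε+αω+βω = 0·0+-4·0+-6·0 ≡ 0  ⇒  (a,b)_2 = +1.
v=13: a=13^1·(≡3), b=13^1·(≡1) mod 13; (3|13)=+1, (1|13)=+1; (−1)^{1·1·6}·(+1)^1·(+1)^1 = +1.
v=23: a=23^0·(≡13), b=23^1·(≡18) mod 23; (13|23)=+1, (18|23)=+1; (−1)^{0·1·11}·(+1)^1·(+1)^0 = +1.
v=41: a=41^1·(≡29), b=41^1·(≡16) mod 41; (29|41)=-1, (16|41)=+1; (−1)^{1·1·20}·(-1)^1·(+1)^1 = -1.
Ram(-108199, -1012850839) = {7, 11, 41, ∞}; no ℚ_7-point on the conic.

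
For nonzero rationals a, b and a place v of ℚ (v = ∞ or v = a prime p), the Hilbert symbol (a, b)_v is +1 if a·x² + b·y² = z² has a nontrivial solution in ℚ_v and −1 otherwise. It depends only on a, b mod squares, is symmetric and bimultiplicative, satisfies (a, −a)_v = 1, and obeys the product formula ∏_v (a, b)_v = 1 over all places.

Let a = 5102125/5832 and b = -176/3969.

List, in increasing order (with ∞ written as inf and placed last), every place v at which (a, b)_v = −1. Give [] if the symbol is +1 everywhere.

Mod squares: a ≡ 170, b ≡ -11. Check v ∈ {∞, 2, 3, 5, 7, 11, 17}.
v=17: a=17^1·(≡7), b=17^0·(≡12) mod 17; (7|17)=-1, (12|17)=-1; (−1)^{1·0·8}·(-1)^0·(-1)^1 = -1.
v=3: a=3^-6·(≡2), b=3^-4·(≡1) mod 3; (2|3)=-1, (1|3)=+1; (−1)^{-6·-4·1}·(-1)^-4·(+1)^-6 = +1.
v=5: a=5^3·(≡1), b=5^0·(≡1) mod 5; (1|5)=+1, (1|5)=+1; (−1)^{3·0·2}·(+1)^0·(+1)^3 = +1.
v=11: a=11^0·(≡3), b=11^1·(≡8) mod 11; (3|11)=+1, (8|11)=-1; (−1)^{0·1·5}·(+1)^1·(-1)^0 = +1.
v=∞: 170 > 0 and -11 < 0  ⇒  (a,b)_∞ = +1.
v=2: v_2(a)=-3, v_2(b)=4; units ≡ 5, 5 (mod 8); ε·ε+αω+βω = 0·0+-3·1+4·1 ≡ 1  ⇒  (a,b)_2 = -1.
v=7: a=7^4·(≡4), b=7^-2·(≡5) mod 7; (4|7)=+1, (5|7)=-1; (−1)^{4·-2·3}·(+1)^-2·(-1)^4 = +1.
(170, -11 / ℚ) ramifies at {2, 17}: a division algebra.

[2, 17]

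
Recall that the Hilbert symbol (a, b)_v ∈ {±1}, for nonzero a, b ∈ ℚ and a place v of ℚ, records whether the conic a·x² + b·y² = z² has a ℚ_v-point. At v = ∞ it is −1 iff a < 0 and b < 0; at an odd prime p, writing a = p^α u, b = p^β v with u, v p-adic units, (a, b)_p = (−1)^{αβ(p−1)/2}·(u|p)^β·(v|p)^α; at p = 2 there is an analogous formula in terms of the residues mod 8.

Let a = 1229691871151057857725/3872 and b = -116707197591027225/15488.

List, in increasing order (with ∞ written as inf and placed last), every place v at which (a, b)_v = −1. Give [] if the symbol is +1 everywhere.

[2, 7, 13, 17]

(a, b) ≡ (1215518122, -12818) mod (ℚ^×)²; places V = {2, 3, 5, 7, 11, 13, 17, 19, 23, 29, 31, ∞}.
(a,b)_3: α=2, u≡1; β=4, v≡1 (mod 3); (1|3)=+1, (1|3)=+1; sign (−1)^0·+1^4·+1^2 = +1.
(a,b)_19: α=3, u≡16; β=2, v≡6 (mod 19); (16|19)=+1, (6|19)=+1; sign (−1)^0·+1^2·+1^3 = +1.
(a,b)_17: α=1, u≡4; β=1, v≡14 (mod 17); (4|17)=+1, (14|17)=-1; sign (−1)^0·+1^1·-1^1 = -1.
(a,b)_2: α=-5, β=-7; u≡5, v≡7 (mod 8); ε(u)ε(v)=0·1, αω(v)=-5·0, βω(u)=-7·1; sum ≡ 1  ⇒  -1.
(a,b)_11: α=-2, u≡5; β=-2, v≡7 (mod 11); (5|11)=+1, (7|11)=-1; sign (−1)^0·+1^-2·-1^-2 = +1.
(a,b)_23: α=3, u≡22; β=2, v≡9 (mod 23); (22|23)=-1, (9|23)=+1; sign (−1)^0·-1^2·+1^3 = +1.
(a,b)_29: α=1, u≡20; β=1, v≡16 (mod 29); (20|29)=+1, (16|29)=+1; sign (−1)^0·+1^1·+1^1 = +1.
(a,b)_31: α=3, u≡5; β=2, v≡5 (mod 31); (5|31)=+1, (5|31)=+1; sign (−1)^0·+1^2·+1^3 = +1.
(a,b)_7: α=3, u≡4; β=2, v≡6 (mod 7); (4|7)=+1, (6|7)=-1; sign (−1)^0·+1^2·-1^3 = -1.
(a,b)_∞: sgn(1215518122)=+, sgn(-12818)=−, so +1.
(a,b)_5: α=2, u≡2; β=2, v≡2 (mod 5); (2|5)=-1, (2|5)=-1; sign (−1)^0·-1^2·-1^2 = +1.
(a,b)_13: α=1, u≡10; β=1, v≡7 (mod 13); (10|13)=+1, (7|13)=-1; sign (−1)^0·+1^1·-1^1 = -1.
|Ram(1215518122, -12818)| = 4, even; anisotropic at {2, 7, 13, 17}.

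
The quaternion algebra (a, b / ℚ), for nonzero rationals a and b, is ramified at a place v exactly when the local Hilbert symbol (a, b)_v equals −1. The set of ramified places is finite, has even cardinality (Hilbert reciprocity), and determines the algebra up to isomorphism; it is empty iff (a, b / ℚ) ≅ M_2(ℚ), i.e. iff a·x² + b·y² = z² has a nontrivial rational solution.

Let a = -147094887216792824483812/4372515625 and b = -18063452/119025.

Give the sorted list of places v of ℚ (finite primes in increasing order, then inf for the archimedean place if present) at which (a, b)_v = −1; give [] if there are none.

[11, 17, 19, 29, 31, 37, 41, inf]

(a, b) ≡ (-14902897, -4515863) mod (ℚ^×)²; places V = {2, 3, 5, 11, 17, 19, 23, 29, 31, 37, 41, 43, ∞}.
(a,b)_29: α=1, u≡22; β=0, v≡14 (mod 29); (22|29)=+1, (14|29)=-1; sign (−1)^0·+1^0·-1^1 = -1.
(a,b)_37: α=1, u≡11; β=0, v≡13 (mod 37); (11|37)=+1, (13|37)=-1; sign (−1)^0·+1^0·-1^1 = -1.
(a,b)_∞: sgn(-14902897)=−, sgn(-4515863)=−, so -1.
(a,b)_31: α=2, u≡13; β=1, v≡30 (mod 31); (13|31)=-1, (30|31)=-1; sign (−1)^0·-1^1·-1^2 = -1.
(a,b)_43: α=1, u≡6; β=0, v≡31 (mod 43); (6|43)=+1, (31|43)=+1; sign (−1)^0·+1^0·+1^1 = +1.
(a,b)_17: α=3, u≡16; β=1, v≡10 (mod 17); (16|17)=+1, (10|17)=-1; sign (−1)^0·+1^1·-1^3 = -1.
(a,b)_19: α=3, u≡15; β=1, v≡10 (mod 19); (15|19)=-1, (10|19)=-1; sign (−1)^1·-1^1·-1^3 = -1.
(a,b)_5: α=-6, u≡3; β=-2, v≡3 (mod 5); (3|5)=-1, (3|5)=-1; sign (−1)^0·-1^-2·-1^-6 = +1.
(a,b)_23: α=-4, u≡19; β=-2, v≡16 (mod 23); (19|23)=-1, (16|23)=+1; sign (−1)^0·-1^-2·+1^-4 = +1.
(a,b)_2: α=2, β=2; u≡7, v≡1 (mod 8); ε(u)ε(v)=1·0, αω(v)=2·0, βω(u)=2·0; sum ≡ 0  ⇒  +1.
(a,b)_11: α=4, u≡2; β=1, v≡5 (mod 11); (2|11)=-1, (5|11)=+1; sign (−1)^0·-1^1·+1^4 = -1.
(a,b)_3: α=0, u≡2; β=-2, v≡1 (mod 3); (2|3)=-1, (1|3)=+1; sign (−1)^0·-1^-2·+1^0 = +1.
(a,b)_41: α=2, u≡3; β=1, v≡7 (mod 41); (3|41)=-1, (7|41)=-1; sign (−1)^0·-1^1·-1^2 = -1.
|Ram(-14902897, -4515863)| = 8, even; anisotropic at {11, 17, 19, 29, 31, 37, 41, ∞}.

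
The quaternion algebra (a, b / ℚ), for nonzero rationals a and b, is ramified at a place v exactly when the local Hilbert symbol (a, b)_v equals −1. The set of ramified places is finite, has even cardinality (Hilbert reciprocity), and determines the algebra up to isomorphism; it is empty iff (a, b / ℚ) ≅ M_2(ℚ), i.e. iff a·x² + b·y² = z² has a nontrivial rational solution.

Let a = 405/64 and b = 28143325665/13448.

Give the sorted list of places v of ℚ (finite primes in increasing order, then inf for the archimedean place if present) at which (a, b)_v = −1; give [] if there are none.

Mod squares: a ≡ 5, b ≡ 1575730. Check v ∈ {∞, 2, 3, 5, 7, 13, 17, 23, 31, 41}.
v=17: a=17^0·(≡5), b=17^1·(≡12) mod 17; (5|17)=-1, (12|17)=-1; (−1)^{0·1·8}·(-1)^1·(-1)^0 = -1.
v=2: v_2(a)=-6, v_2(b)=-3; units ≡ 5, 1 (mod 8); ε·ε+αω+βω = 0·0+-6·0+-3·1 ≡ 1  ⇒  (a,b)_2 = -1.
v=41: a=41^0·(≡39), b=41^-2·(≡1) mod 41; (39|41)=+1, (1|41)=+1; (−1)^{0·-2·20}·(+1)^-2·(+1)^0 = +1.
v=7: a=7^0·(≡6), b=7^2·(≡1) mod 7; (6|7)=-1, (1|7)=+1; (−1)^{0·2·3}·(-1)^2·(+1)^0 = +1.
v=13: a=13^0·(≡11), b=13^1·(≡7) mod 13; (11|13)=-1, (7|13)=-1; (−1)^{0·1·6}·(-1)^1·(-1)^0 = -1.
v=3: a=3^4·(≡2), b=3^6·(≡1) mod 3; (2|3)=-1, (1|3)=+1; (−1)^{4·6·1}·(-1)^6·(+1)^4 = +1.
v=∞: 5 > 0 and 1575730 > 0  ⇒  (a,b)_∞ = +1.
v=5: a=5^1·(≡4), b=5^1·(≡1) mod 5; (4|5)=+1, (1|5)=+1; (−1)^{1·1·2}·(+1)^1·(+1)^1 = +1.
v=31: a=31^0·(≡1), b=31^1·(≡23) mod 31; (1|31)=+1, (23|31)=-1; (−1)^{0·1·15}·(+1)^1·(-1)^0 = +1.
v=23: a=23^0·(≡11), b=23^1·(≡1) mod 23; (11|23)=-1, (1|23)=+1; (−1)^{0·1·11}·(-1)^1·(+1)^0 = -1.
Ram(5, 1575730) = {2, 13, 17, 23}; no ℚ_2-point on the conic.

[2, 13, 17, 23]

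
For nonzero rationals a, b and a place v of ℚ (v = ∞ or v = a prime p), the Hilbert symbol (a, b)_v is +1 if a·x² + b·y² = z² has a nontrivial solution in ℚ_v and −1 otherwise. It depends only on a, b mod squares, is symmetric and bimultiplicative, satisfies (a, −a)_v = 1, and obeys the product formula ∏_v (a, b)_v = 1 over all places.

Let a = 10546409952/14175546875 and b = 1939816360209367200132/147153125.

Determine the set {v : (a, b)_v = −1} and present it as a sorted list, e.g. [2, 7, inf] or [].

[2, 3, 5, 11]

(a, b) ≡ (2730, 165) mod (ℚ^×)²; places V = {2, 3, 5, 7, 11, 13, 17, 19, 23, 31, ∞}.
(a,b)_∞: sgn(2730)=+, sgn(165)=+, so +1.
(a,b)_3: α=5, u≡1; β=11, v≡1 (mod 3); (1|3)=+1, (1|3)=+1; sign (−1)^1·+1^11·+1^5 = -1.
(a,b)_7: α=-3, u≡6; β=-2, v≡2 (mod 7); (6|7)=-1, (2|7)=+1; sign (−1)^0·-1^-2·+1^-3 = +1.
(a,b)_11: α=0, u≡2; β=1, v≡3 (mod 11); (2|11)=-1, (3|11)=+1; sign (−1)^0·-1^1·+1^0 = -1.
(a,b)_2: α=5, β=2; u≡5, v≡5 (mod 8); ε(u)ε(v)=0·0, αω(v)=5·1, βω(u)=2·1; sum ≡ 1  ⇒  -1.
(a,b)_17: α=2, u≡14; β=6, v≡14 (mod 17); (14|17)=-1, (14|17)=-1; sign (−1)^0·-1^6·-1^2 = +1.
(a,b)_31: α=0, u≡1; β=-2, v≡5 (mod 31); (1|31)=+1, (5|31)=+1; sign (−1)^0·+1^-2·+1^0 = +1.
(a,b)_23: α=-2, u≡6; β=0, v≡12 (mod 23); (6|23)=+1, (12|23)=+1; sign (−1)^0·+1^0·+1^-2 = +1.
(a,b)_19: α=2, u≡12; β=2, v≡14 (mod 19); (12|19)=-1, (14|19)=-1; sign (−1)^0·-1^2·-1^2 = +1.
(a,b)_5: α=-7, u≡1; β=-5, v≡3 (mod 5); (1|5)=+1, (3|5)=-1; sign (−1)^0·+1^-5·-1^-7 = -1.
(a,b)_13: α=1, u≡11; β=4, v≡4 (mod 13); (11|13)=-1, (4|13)=+1; sign (−1)^0·-1^4·+1^1 = +1.
Ram(2730, 165) = {2, 3, 5, 11}; no ℚ_2-point on the conic.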